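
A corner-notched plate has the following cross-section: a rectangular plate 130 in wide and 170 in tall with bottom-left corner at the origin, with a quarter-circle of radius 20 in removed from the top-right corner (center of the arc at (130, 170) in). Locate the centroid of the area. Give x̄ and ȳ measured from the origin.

Part | A | x̄ᵢ | ȳᵢ | A·x̄ᵢ | A·ȳᵢ
plate | 22100.00 | 65.00 | 85.00 | 1436500.00 | 1878500.00
removed quarter-circle | -314.16 | 121.51 | 161.51 | -38174.04 | -50740.41
Σ | 21785.84 |  |  | 1398325.96 | 1827759.59
x̄ = 1398325.96 / 21785.84 = 64.19 in
ȳ = 1827759.59 / 21785.84 = 83.90 in

x̄ = 64.19 in, ȳ = 83.90 in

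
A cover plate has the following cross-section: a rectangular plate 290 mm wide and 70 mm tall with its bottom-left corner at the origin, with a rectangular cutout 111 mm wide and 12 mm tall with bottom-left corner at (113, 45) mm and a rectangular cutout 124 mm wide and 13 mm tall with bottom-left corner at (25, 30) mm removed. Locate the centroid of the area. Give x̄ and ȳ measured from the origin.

x̄ = 148.58 mm, ȳ = 33.63 mm

plate: A = 290 × 70 = 20300.00, centroid at (145.00, 35.00).
hole 1: A = −(111 × 12) = -1332.00, centroid at (168.50, 51.00).
hole 2: A = −(124 × 13) = -1612.00, centroid at (87.00, 36.50).
ΣA = 17356.00 mm²
ΣAx̄ = (20300.00)(145.00) + (-1332.00)(168.50) + (-1612.00)(87.00) = 2578814.00 mm³
ΣAȳ = (20300.00)(35.00) + (-1332.00)(51.00) + (-1612.00)(36.50) = 583730.00 mm³
x̄ = 2578814.00 / 17356.00 = 148.58 mm
ȳ = 583730.00 / 17356.00 = 33.63 mm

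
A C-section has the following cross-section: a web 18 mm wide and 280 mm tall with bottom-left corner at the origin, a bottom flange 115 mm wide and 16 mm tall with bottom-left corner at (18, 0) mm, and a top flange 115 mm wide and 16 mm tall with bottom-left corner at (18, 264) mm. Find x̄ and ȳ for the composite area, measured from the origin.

x̄ = 37.06 mm, ȳ = 140.00 mm

web: A = 18 × 280 = 5040.00, centroid at (9.00, 140.00).
bottom flange: A = 115 × 16 = 1840.00, centroid at (75.50, 8.00).
top flange: A = 115 × 16 = 1840.00, centroid at (75.50, 272.00).
ΣA = 8720.00 mm²
ΣAx̄ = (5040.00)(9.00) + (1840.00)(75.50) + (1840.00)(75.50) = 323200.00 mm³
ΣAȳ = (5040.00)(140.00) + (1840.00)(8.00) + (1840.00)(272.00) = 1220800.00 mm³
x̄ = 323200.00 / 8720.00 = 37.06 mm
ȳ = 1220800.00 / 8720.00 = 140.00 mm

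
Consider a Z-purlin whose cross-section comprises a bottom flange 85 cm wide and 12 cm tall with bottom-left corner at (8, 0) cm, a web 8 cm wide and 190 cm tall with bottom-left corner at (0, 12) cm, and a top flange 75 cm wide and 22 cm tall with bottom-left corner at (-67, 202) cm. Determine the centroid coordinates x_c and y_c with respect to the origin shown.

x_c = 2.13 cm, y_c = 124.16 cm

bottom flange: A = 85 × 12 = 1020.00, centroid at (50.50, 6.00).
web: A = 8 × 190 = 1520.00, centroid at (4.00, 107.00).
top flange: A = 75 × 22 = 1650.00, centroid at (-29.50, 213.00).
ΣA = 4190.00 cm²
ΣAx_c = (1020.00)(50.50) + (1520.00)(4.00) + (1650.00)(-29.50) = 8915.00 cm³
ΣAy_c = (1020.00)(6.00) + (1520.00)(107.00) + (1650.00)(213.00) = 520210.00 cm³
x_c = 8915.00 / 4190.00 = 2.13 cm
y_c = 520210.00 / 4190.00 = 124.16 cm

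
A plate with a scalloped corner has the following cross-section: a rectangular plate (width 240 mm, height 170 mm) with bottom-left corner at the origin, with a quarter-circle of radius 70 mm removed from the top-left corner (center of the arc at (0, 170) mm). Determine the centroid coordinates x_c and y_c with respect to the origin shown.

plate: A = 240 × 170 = 40800.00, centroid at (120.00, 85.00).
removed quarter-circle: A = −¼π·70² = -3848.45, centroid at (29.71, 140.29).
ΣA = 36951.55 mm², ΣAx_c = 4781666.67 mm³, ΣAy_c = 2928096.66 mm³.
x_c = 4781666.67/36951.55 = 129.40 mm; y_c = 2928096.66/36951.55 = 79.24 mm.

x_c = 129.40 mm, y_c = 79.24 mm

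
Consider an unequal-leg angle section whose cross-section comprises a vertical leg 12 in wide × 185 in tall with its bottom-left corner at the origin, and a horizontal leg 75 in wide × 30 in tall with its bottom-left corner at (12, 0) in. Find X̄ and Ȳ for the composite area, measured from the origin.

vertical leg: A = 12 × 185 = 2220.00, centroid at (6.00, 92.50).
horizontal leg: A = 75 × 30 = 2250.00, centroid at (49.50, 15.00).
ΣA = 4470.00 in²
ΣAX̄ = (2220.00)(6.00) + (2250.00)(49.50) = 124695.00 in³
ΣAȲ = (2220.00)(92.50) + (2250.00)(15.00) = 239100.00 in³
X̄ = 124695.00 / 4470.00 = 27.90 in
Ȳ = 239100.00 / 4470.00 = 53.49 in

X̄ = 27.90 in, Ȳ = 53.49 in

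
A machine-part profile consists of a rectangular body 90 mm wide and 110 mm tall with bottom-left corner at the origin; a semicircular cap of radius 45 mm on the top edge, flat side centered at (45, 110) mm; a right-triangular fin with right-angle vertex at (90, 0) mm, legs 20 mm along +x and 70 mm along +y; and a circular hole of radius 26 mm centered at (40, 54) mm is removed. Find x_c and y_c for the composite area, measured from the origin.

x_c = 49.01 mm, y_c = 73.50 mm

rectangular body: A = 90 × 110 = 9900.00, centroid at (45.00, 55.00).
semicircular top: A = ½π·45² = 3180.86, centroid at (45.00, 129.10).
triangular fin: A = ½·20·70 = 700.00, centroid at (96.67, 23.33).
hole: A = −π·26² = -2123.72, centroid at (40.00, 54.00).
ΣA = 11657.15 mm², ΣAx_c = 571356.82 mm³, ΣAy_c = 856797.52 mm³.
x_c = 571356.82/11657.15 = 49.01 mm; y_c = 856797.52/11657.15 = 73.50 mm.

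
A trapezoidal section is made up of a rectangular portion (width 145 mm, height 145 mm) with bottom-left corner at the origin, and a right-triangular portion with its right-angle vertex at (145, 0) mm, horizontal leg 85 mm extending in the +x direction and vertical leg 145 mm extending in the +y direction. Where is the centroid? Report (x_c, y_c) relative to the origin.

x_c = 95.36 mm, y_c = 67.02 mm

Part | A | x̄ᵢ | ȳᵢ | A·x̄ᵢ | A·ȳᵢ
rectangular portion | 21025.00 | 72.50 | 72.50 | 1524312.50 | 1524312.50
triangular portion | 6162.50 | 173.33 | 48.33 | 1068166.67 | 297854.17
Σ | 27187.50 |  |  | 2592479.17 | 1822166.67
x_c = 2592479.17 / 27187.50 = 95.36 mm
y_c = 1822166.67 / 27187.50 = 67.02 mm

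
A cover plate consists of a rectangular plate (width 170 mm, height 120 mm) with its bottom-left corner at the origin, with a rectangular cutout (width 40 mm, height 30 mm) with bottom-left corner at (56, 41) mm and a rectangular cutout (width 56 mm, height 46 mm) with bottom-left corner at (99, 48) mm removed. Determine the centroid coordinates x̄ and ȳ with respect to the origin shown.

plate: A = 170 × 120 = 20400.00, centroid at (85.00, 60.00).
hole 1: A = −(40 × 30) = -1200.00, centroid at (76.00, 56.00).
hole 2: A = −(56 × 46) = -2576.00, centroid at (127.00, 71.00).
ΣA = 16624.00 mm²
ΣAx̄ = (20400.00)(85.00) + (-1200.00)(76.00) + (-2576.00)(127.00) = 1315648.00 mm³
ΣAȳ = (20400.00)(60.00) + (-1200.00)(56.00) + (-2576.00)(71.00) = 973904.00 mm³
x̄ = 1315648.00 / 16624.00 = 79.14 mm
ȳ = 973904.00 / 16624.00 = 58.58 mm

x̄ = 79.14 mm, ȳ = 58.58 mm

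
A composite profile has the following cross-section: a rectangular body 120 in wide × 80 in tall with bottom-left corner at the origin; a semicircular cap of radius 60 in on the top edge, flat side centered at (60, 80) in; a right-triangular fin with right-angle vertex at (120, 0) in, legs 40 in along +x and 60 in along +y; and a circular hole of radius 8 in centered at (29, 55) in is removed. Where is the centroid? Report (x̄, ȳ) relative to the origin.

x̄ = 65.80 in, ȳ = 61.11 in

rectangular body: A = 120 × 80 = 9600.00, centroid at (60.00, 40.00).
semicircular top: A = ½π·60² = 5654.87, centroid at (60.00, 105.46).
triangular fin: A = ½·40·60 = 1200.00, centroid at (133.33, 20.00).
hole: A = −π·8² = -201.06, centroid at (29.00, 55.00).
ΣA = 16253.80 in²
ΣAx̄ = (9600.00)(60.00) + (5654.87)(60.00) + (1200.00)(133.33) + (-201.06)(29.00) = 1069461.21 in³
ΣAȳ = (9600.00)(40.00) + (5654.87)(105.46) + (1200.00)(20.00) + (-201.06)(55.00) = 993330.94 in³
x̄ = 1069461.21 / 16253.80 = 65.80 in
ȳ = 993330.94 / 16253.80 = 61.11 in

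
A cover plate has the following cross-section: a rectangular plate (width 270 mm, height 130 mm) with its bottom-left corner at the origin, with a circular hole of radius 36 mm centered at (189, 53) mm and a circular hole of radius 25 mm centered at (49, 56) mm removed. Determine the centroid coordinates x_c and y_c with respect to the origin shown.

plate: A = 270 × 130 = 35100.00, centroid at (135.00, 65.00).
hole 1: A = −π·36² = -4071.50, centroid at (189.00, 53.00).
hole 2: A = −π·25² = -1963.50, centroid at (49.00, 56.00).
ΣA = 29065.00 mm²
ΣAx_c = (35100.00)(135.00) + (-4071.50)(189.00) + (-1963.50)(49.00) = 3872774.45 mm³
ΣAy_c = (35100.00)(65.00) + (-4071.50)(53.00) + (-1963.50)(56.00) = 1955754.54 mm³
x_c = 3872774.45 / 29065.00 = 133.25 mm
y_c = 1955754.54 / 29065.00 = 67.29 mm

x_c = 133.25 mm, y_c = 67.29 mm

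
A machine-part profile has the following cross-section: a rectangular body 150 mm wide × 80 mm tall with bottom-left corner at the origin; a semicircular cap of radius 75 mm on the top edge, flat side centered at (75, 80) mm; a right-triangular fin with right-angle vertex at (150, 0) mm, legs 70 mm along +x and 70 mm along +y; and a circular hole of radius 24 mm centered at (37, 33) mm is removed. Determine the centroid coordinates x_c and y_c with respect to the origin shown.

rectangular body: A = 150 × 80 = 12000.00, centroid at (75.00, 40.00).
semicircular top: A = ½π·75² = 8835.73, centroid at (75.00, 111.83).
triangular fin: A = ½·70·70 = 2450.00, centroid at (173.33, 23.33).
hole: A = −π·24² = -1809.56, centroid at (37.00, 33.00).
ΣA = 21476.17 mm², ΣAx_c = 1920392.74 mm³, ΣAy_c = 1465559.62 mm³.
x_c = 1920392.74/21476.17 = 89.42 mm; y_c = 1465559.62/21476.17 = 68.24 mm.

x_c = 89.42 mm, y_c = 68.24 mm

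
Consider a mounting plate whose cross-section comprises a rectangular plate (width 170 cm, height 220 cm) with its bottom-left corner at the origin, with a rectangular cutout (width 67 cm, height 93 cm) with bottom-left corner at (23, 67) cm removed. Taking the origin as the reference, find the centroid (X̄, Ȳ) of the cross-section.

plate: A = 170 × 220 = 37400.00, centroid at (85.00, 110.00).
hole: A = −(67 × 93) = -6231.00, centroid at (56.50, 113.50).
ΣA = 31169.00 cm², ΣAX̄ = 2826948.50 cm³, ΣAȲ = 3406781.50 cm³.
X̄ = 2826948.50/31169.00 = 90.70 cm; Ȳ = 3406781.50/31169.00 = 109.30 cm.

X̄ = 90.70 cm, Ȳ = 109.30 cm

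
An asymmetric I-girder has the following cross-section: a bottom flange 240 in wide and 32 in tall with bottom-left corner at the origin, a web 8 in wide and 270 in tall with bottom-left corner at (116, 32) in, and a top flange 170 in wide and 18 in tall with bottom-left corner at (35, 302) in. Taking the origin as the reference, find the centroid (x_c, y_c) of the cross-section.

Part | A | x̄ᵢ | ȳᵢ | A·x̄ᵢ | A·ȳᵢ
bottom flange | 7680.00 | 120.00 | 16.00 | 921600.00 | 122880.00
web | 2160.00 | 120.00 | 167.00 | 259200.00 | 360720.00
top flange | 3060.00 | 120.00 | 311.00 | 367200.00 | 951660.00
Σ | 12900.00 |  |  | 1548000.00 | 1435260.00
x_c = 1548000.00 / 12900.00 = 120.00 in
y_c = 1435260.00 / 12900.00 = 111.26 in

x_c = 120.00 in, y_c = 111.26 in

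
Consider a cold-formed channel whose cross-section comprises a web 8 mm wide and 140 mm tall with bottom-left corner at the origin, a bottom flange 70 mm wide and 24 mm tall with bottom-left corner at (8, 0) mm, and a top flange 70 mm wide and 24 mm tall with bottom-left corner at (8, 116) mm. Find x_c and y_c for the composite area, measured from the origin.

web: A = 8 × 140 = 1120.00, centroid at (4.00, 70.00).
bottom flange: A = 70 × 24 = 1680.00, centroid at (43.00, 12.00).
top flange: A = 70 × 24 = 1680.00, centroid at (43.00, 128.00).
ΣA = 4480.00 mm²
ΣAx_c = (1120.00)(4.00) + (1680.00)(43.00) + (1680.00)(43.00) = 148960.00 mm³
ΣAy_c = (1120.00)(70.00) + (1680.00)(12.00) + (1680.00)(128.00) = 313600.00 mm³
x_c = 148960.00 / 4480.00 = 33.25 mm
y_c = 313600.00 / 4480.00 = 70.00 mm

x_c = 33.25 mm, y_c = 70.00 mm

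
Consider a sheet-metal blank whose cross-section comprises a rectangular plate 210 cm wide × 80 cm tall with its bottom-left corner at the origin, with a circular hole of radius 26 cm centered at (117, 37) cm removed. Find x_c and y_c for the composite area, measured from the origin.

x_c = 103.26 cm, y_c = 40.43 cm

plate: A = 210 × 80 = 16800.00, centroid at (105.00, 40.00).
hole: A = −π·26² = -2123.72, centroid at (117.00, 37.00).
ΣA = 14676.28 cm²
ΣAx_c = (16800.00)(105.00) + (-2123.72)(117.00) = 1515525.15 cm³
ΣAy_c = (16800.00)(40.00) + (-2123.72)(37.00) = 593422.48 cm³
x_c = 1515525.15 / 14676.28 = 103.26 cm
y_c = 593422.48 / 14676.28 = 40.43 cm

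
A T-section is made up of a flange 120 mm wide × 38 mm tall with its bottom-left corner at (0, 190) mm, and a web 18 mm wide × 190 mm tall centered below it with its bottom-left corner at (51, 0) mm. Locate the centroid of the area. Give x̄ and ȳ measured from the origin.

x̄ = 60.00 mm, ȳ = 160.14 mm

Part | A | x̄ᵢ | ȳᵢ | A·x̄ᵢ | A·ȳᵢ
web | 3420.00 | 60.00 | 95.00 | 205200.00 | 324900.00
flange | 4560.00 | 60.00 | 209.00 | 273600.00 | 953040.00
Σ | 7980.00 |  |  | 478800.00 | 1277940.00
x̄ = 478800.00 / 7980.00 = 60.00 mm
ȳ = 1277940.00 / 7980.00 = 160.14 mm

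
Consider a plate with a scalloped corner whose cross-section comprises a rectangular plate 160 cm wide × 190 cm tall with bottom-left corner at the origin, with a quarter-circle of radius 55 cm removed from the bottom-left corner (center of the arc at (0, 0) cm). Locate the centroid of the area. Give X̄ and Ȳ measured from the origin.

X̄ = 84.80 cm, Ȳ = 101.07 cm

plate: A = 160 × 190 = 30400.00, centroid at (80.00, 95.00).
removed quarter-circle: A = −¼π·55² = -2375.83, centroid at (23.34, 23.34).
ΣA = 28024.17 cm²
ΣAX̄ = (30400.00)(80.00) + (-2375.83)(23.34) = 2376541.67 cm³
ΣAȲ = (30400.00)(95.00) + (-2375.83)(23.34) = 2832541.67 cm³
X̄ = 2376541.67 / 28024.17 = 84.80 cm
Ȳ = 2832541.67 / 28024.17 = 101.07 cm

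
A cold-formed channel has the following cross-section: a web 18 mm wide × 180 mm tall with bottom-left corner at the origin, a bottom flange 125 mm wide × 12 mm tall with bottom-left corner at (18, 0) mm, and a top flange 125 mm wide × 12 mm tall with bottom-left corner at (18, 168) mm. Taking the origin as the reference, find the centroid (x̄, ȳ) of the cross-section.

web: A = 18 × 180 = 3240.00, centroid at (9.00, 90.00).
bottom flange: A = 125 × 12 = 1500.00, centroid at (80.50, 6.00).
top flange: A = 125 × 12 = 1500.00, centroid at (80.50, 174.00).
ΣA = 6240.00 mm², ΣAx̄ = 270660.00 mm³, ΣAȳ = 561600.00 mm³.
x̄ = 270660.00/6240.00 = 43.38 mm; ȳ = 561600.00/6240.00 = 90.00 mm.

x̄ = 43.38 mm, ȳ = 90.00 mm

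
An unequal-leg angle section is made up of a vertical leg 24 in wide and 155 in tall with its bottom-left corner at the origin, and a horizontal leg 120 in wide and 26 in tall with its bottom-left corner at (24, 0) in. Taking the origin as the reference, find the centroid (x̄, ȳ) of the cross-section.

x̄ = 44.84 in, ȳ = 48.08 in

vertical leg: A = 24 × 155 = 3720.00, centroid at (12.00, 77.50).
horizontal leg: A = 120 × 26 = 3120.00, centroid at (84.00, 13.00).
ΣA = 6840.00 in²
ΣAx̄ = (3720.00)(12.00) + (3120.00)(84.00) = 306720.00 in³
ΣAȳ = (3720.00)(77.50) + (3120.00)(13.00) = 328860.00 in³
x̄ = 306720.00 / 6840.00 = 44.84 in
ȳ = 328860.00 / 6840.00 = 48.08 in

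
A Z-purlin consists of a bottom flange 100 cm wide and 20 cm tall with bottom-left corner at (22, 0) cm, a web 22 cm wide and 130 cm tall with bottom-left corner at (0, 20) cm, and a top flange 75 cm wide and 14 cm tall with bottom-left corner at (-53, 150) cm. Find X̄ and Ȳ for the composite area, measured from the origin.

bottom flange: A = 100 × 20 = 2000.00, centroid at (72.00, 10.00).
web: A = 22 × 130 = 2860.00, centroid at (11.00, 85.00).
top flange: A = 75 × 14 = 1050.00, centroid at (-15.50, 157.00).
ΣA = 5910.00 cm²
ΣAX̄ = (2000.00)(72.00) + (2860.00)(11.00) + (1050.00)(-15.50) = 159185.00 cm³
ΣAȲ = (2000.00)(10.00) + (2860.00)(85.00) + (1050.00)(157.00) = 427950.00 cm³
X̄ = 159185.00 / 5910.00 = 26.93 cm
Ȳ = 427950.00 / 5910.00 = 72.41 cm

X̄ = 26.93 cm, Ȳ = 72.41 cm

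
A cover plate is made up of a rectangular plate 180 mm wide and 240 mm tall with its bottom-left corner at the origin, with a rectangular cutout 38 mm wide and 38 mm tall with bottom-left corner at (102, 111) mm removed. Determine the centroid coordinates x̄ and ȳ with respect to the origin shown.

plate: A = 180 × 240 = 43200.00, centroid at (90.00, 120.00).
hole: A = −(38 × 38) = -1444.00, centroid at (121.00, 130.00).
ΣA = 41756.00 mm²
ΣAx̄ = (43200.00)(90.00) + (-1444.00)(121.00) = 3713276.00 mm³
ΣAȳ = (43200.00)(120.00) + (-1444.00)(130.00) = 4996280.00 mm³
x̄ = 3713276.00 / 41756.00 = 88.93 mm
ȳ = 4996280.00 / 41756.00 = 119.65 mm

x̄ = 88.93 mm, ȳ = 119.65 mm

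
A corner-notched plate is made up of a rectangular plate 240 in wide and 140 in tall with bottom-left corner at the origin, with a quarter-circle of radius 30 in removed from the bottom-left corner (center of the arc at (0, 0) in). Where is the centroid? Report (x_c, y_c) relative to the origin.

x_c = 122.31 in, y_c = 71.23 in

plate: A = 240 × 140 = 33600.00, centroid at (120.00, 70.00).
removed quarter-circle: A = −¼π·30² = -706.86, centroid at (12.73, 12.73).
ΣA = 32893.14 in², ΣAx_c = 4023000.00 in³, ΣAy_c = 2343000.00 in³.
x_c = 4023000.00/32893.14 = 122.31 in; y_c = 2343000.00/32893.14 = 71.23 in.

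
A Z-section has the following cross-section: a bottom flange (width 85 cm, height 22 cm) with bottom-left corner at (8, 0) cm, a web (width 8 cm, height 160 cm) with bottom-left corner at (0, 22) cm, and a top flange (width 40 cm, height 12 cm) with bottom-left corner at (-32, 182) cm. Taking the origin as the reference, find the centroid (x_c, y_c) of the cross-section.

x_c = 25.84 cm, y_c = 66.49 cm

bottom flange: A = 85 × 22 = 1870.00, centroid at (50.50, 11.00).
web: A = 8 × 160 = 1280.00, centroid at (4.00, 102.00).
top flange: A = 40 × 12 = 480.00, centroid at (-12.00, 188.00).
ΣA = 3630.00 cm²
ΣAx_c = (1870.00)(50.50) + (1280.00)(4.00) + (480.00)(-12.00) = 93795.00 cm³
ΣAy_c = (1870.00)(11.00) + (1280.00)(102.00) + (480.00)(188.00) = 241370.00 cm³
x_c = 93795.00 / 3630.00 = 25.84 cm
y_c = 241370.00 / 3630.00 = 66.49 cm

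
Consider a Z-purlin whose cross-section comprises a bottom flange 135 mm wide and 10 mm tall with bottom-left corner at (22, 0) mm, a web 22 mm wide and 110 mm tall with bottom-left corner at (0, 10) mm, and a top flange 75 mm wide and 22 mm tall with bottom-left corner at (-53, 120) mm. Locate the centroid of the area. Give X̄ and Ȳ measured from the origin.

X̄ = 22.49 mm, Ȳ = 70.15 mm

bottom flange: A = 135 × 10 = 1350.00, centroid at (89.50, 5.00).
web: A = 22 × 110 = 2420.00, centroid at (11.00, 65.00).
top flange: A = 75 × 22 = 1650.00, centroid at (-15.50, 131.00).
ΣA = 5420.00 mm², ΣAX̄ = 121870.00 mm³, ΣAȲ = 380200.00 mm³.
X̄ = 121870.00/5420.00 = 22.49 mm; Ȳ = 380200.00/5420.00 = 70.15 mm.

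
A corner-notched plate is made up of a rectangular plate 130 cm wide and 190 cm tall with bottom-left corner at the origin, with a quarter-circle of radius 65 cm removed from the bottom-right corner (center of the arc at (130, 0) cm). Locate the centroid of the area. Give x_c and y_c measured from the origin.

x_c = 59.19 cm, y_c = 105.46 cm

plate: A = 130 × 190 = 24700.00, centroid at (65.00, 95.00).
removed quarter-circle: A = −¼π·65² = -3318.31, centroid at (102.41, 27.59).
ΣA = 21381.69 cm²
ΣAx_c = (24700.00)(65.00) + (-3318.31)(102.41) = 1265661.73 cm³
ΣAy_c = (24700.00)(95.00) + (-3318.31)(27.59) = 2254958.33 cm³
x_c = 1265661.73 / 21381.69 = 59.19 cm
y_c = 2254958.33 / 21381.69 = 105.46 cm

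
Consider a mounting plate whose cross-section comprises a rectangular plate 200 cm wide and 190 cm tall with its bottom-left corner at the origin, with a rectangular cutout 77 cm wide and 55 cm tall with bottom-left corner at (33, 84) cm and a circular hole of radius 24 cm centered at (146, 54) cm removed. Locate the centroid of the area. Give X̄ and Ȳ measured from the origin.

Part | A | x̄ᵢ | ȳᵢ | A·x̄ᵢ | A·ȳᵢ
plate | 38000.00 | 100.00 | 95.00 | 3800000.00 | 3610000.00
hole 1 | -4235.00 | 71.50 | 111.50 | -302802.50 | -472202.50
hole 2 | -1809.56 | 146.00 | 54.00 | -264195.38 | -97716.10
Σ | 31955.44 |  |  | 3233002.12 | 3040081.40
X̄ = 3233002.12 / 31955.44 = 101.17 cm
Ȳ = 3040081.40 / 31955.44 = 95.14 cm

X̄ = 101.17 cm, Ȳ = 95.14 cm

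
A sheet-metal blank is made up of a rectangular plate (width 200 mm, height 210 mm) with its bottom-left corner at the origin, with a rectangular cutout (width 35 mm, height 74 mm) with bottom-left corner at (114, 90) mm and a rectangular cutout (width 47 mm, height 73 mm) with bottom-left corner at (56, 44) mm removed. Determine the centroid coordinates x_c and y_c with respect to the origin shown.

x_c = 99.69 mm, y_c = 105.75 mm

plate: A = 200 × 210 = 42000.00, centroid at (100.00, 105.00).
hole 1: A = −(35 × 74) = -2590.00, centroid at (131.50, 127.00).
hole 2: A = −(47 × 73) = -3431.00, centroid at (79.50, 80.50).
ΣA = 35979.00 mm², ΣAx_c = 3586650.50 mm³, ΣAy_c = 3804874.50 mm³.
x_c = 3586650.50/35979.00 = 99.69 mm; y_c = 3804874.50/35979.00 = 105.75 mm.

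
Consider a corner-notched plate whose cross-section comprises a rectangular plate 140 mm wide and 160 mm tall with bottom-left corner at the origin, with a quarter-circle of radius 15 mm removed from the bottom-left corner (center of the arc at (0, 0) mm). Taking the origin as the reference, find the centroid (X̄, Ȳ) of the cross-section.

plate: A = 140 × 160 = 22400.00, centroid at (70.00, 80.00).
removed quarter-circle: A = −¼π·15² = -176.71, centroid at (6.37, 6.37).
ΣA = 22223.29 mm², ΣAX̄ = 1566875.00 mm³, ΣAȲ = 1790875.00 mm³.
X̄ = 1566875.00/22223.29 = 70.51 mm; Ȳ = 1790875.00/22223.29 = 80.59 mm.

X̄ = 70.51 mm, Ȳ = 80.59 mm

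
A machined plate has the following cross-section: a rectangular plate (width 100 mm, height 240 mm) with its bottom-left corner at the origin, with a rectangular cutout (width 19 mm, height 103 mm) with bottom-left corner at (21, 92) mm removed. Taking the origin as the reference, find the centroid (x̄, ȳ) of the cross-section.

plate: A = 100 × 240 = 24000.00, centroid at (50.00, 120.00).
hole: A = −(19 × 103) = -1957.00, centroid at (30.50, 143.50).
ΣA = 22043.00 mm²
ΣAx̄ = (24000.00)(50.00) + (-1957.00)(30.50) = 1140311.50 mm³
ΣAȳ = (24000.00)(120.00) + (-1957.00)(143.50) = 2599170.50 mm³
x̄ = 1140311.50 / 22043.00 = 51.73 mm
ȳ = 2599170.50 / 22043.00 = 117.91 mm

x̄ = 51.73 mm, ȳ = 117.91 mm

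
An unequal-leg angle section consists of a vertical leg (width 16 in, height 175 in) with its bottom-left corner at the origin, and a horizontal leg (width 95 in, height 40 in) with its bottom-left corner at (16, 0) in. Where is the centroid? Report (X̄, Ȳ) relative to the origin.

X̄ = 39.95 in, Ȳ = 48.64 in

vertical leg: A = 16 × 175 = 2800.00, centroid at (8.00, 87.50).
horizontal leg: A = 95 × 40 = 3800.00, centroid at (63.50, 20.00).
ΣA = 6600.00 in², ΣAX̄ = 263700.00 in³, ΣAȲ = 321000.00 in³.
X̄ = 263700.00/6600.00 = 39.95 in; Ȳ = 321000.00/6600.00 = 48.64 in.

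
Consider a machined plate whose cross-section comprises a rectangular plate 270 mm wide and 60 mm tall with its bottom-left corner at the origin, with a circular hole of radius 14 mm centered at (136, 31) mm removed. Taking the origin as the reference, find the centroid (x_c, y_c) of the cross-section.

x_c = 134.96 mm, y_c = 29.96 mm

plate: A = 270 × 60 = 16200.00, centroid at (135.00, 30.00).
hole: A = −π·14² = -615.75, centroid at (136.00, 31.00).
ΣA = 15584.25 mm², ΣAx_c = 2103257.71 mm³, ΣAy_c = 466911.68 mm³.
x_c = 2103257.71/15584.25 = 134.96 mm; y_c = 466911.68/15584.25 = 29.96 mm.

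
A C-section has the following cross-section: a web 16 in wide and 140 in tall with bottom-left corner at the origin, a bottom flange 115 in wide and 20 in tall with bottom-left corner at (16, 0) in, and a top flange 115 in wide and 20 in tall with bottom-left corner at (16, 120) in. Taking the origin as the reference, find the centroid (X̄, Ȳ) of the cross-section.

Part | A | x̄ᵢ | ȳᵢ | A·x̄ᵢ | A·ȳᵢ
web | 2240.00 | 8.00 | 70.00 | 17920.00 | 156800.00
bottom flange | 2300.00 | 73.50 | 10.00 | 169050.00 | 23000.00
top flange | 2300.00 | 73.50 | 130.00 | 169050.00 | 299000.00
Σ | 6840.00 |  |  | 356020.00 | 478800.00
X̄ = 356020.00 / 6840.00 = 52.05 in
Ȳ = 478800.00 / 6840.00 = 70.00 in

X̄ = 52.05 in, Ȳ = 70.00 in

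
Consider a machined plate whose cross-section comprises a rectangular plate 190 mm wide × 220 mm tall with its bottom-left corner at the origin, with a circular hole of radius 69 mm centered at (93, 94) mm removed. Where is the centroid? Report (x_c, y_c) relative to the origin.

x_c = 96.11 mm, y_c = 118.92 mm

plate: A = 190 × 220 = 41800.00, centroid at (95.00, 110.00).
hole: A = −π·69² = -14957.12, centroid at (93.00, 94.00).
ΣA = 26842.88 mm²
ΣAx_c = (41800.00)(95.00) + (-14957.12)(93.00) = 2579987.60 mm³
ΣAy_c = (41800.00)(110.00) + (-14957.12)(94.00) = 3192030.47 mm³
x_c = 2579987.60 / 26842.88 = 96.11 mm
y_c = 3192030.47 / 26842.88 = 118.92 mm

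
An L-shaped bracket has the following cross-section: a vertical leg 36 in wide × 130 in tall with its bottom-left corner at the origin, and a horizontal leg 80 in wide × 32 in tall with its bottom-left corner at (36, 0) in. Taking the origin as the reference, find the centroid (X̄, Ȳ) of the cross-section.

X̄ = 38.51 in, Ȳ = 47.67 in

vertical leg: A = 36 × 130 = 4680.00, centroid at (18.00, 65.00).
horizontal leg: A = 80 × 32 = 2560.00, centroid at (76.00, 16.00).
ΣA = 7240.00 in², ΣAX̄ = 278800.00 in³, ΣAȲ = 345160.00 in³.
X̄ = 278800.00/7240.00 = 38.51 in; Ȳ = 345160.00/7240.00 = 47.67 in.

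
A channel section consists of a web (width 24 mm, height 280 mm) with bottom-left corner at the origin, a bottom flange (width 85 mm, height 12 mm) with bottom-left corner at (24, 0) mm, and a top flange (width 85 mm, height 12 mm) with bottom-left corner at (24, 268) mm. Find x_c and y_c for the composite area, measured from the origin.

Part | A | x̄ᵢ | ȳᵢ | A·x̄ᵢ | A·ȳᵢ
web | 6720.00 | 12.00 | 140.00 | 80640.00 | 940800.00
bottom flange | 1020.00 | 66.50 | 6.00 | 67830.00 | 6120.00
top flange | 1020.00 | 66.50 | 274.00 | 67830.00 | 279480.00
Σ | 8760.00 |  |  | 216300.00 | 1226400.00
x_c = 216300.00 / 8760.00 = 24.69 mm
y_c = 1226400.00 / 8760.00 = 140.00 mm

x_c = 24.69 mm, y_c = 140.00 mm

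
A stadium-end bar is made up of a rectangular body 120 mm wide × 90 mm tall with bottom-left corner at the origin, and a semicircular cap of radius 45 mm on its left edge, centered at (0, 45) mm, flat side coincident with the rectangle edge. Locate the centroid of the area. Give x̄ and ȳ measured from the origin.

rectangular body: A = 120 × 90 = 10800.00, centroid at (60.00, 45.00).
semicircular end: A = ½π·45² = 3180.86, centroid at (-19.10, 45.00).
ΣA = 13980.86 mm²
ΣAx̄ = (10800.00)(60.00) + (3180.86)(-19.10) = 587250.00 mm³
ΣAȳ = (10800.00)(45.00) + (3180.86)(45.00) = 629138.82 mm³
x̄ = 587250.00 / 13980.86 = 42.00 mm
ȳ = 629138.82 / 13980.86 = 45.00 mm

x̄ = 42.00 mm, ȳ = 45.00 mm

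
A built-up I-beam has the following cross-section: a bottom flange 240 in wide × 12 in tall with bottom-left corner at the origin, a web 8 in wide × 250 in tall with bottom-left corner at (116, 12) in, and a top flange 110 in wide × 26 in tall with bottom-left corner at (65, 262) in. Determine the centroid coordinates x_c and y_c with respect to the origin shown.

bottom flange: A = 240 × 12 = 2880.00, centroid at (120.00, 6.00).
web: A = 8 × 250 = 2000.00, centroid at (120.00, 137.00).
top flange: A = 110 × 26 = 2860.00, centroid at (120.00, 275.00).
ΣA = 7740.00 in²
ΣAx_c = (2880.00)(120.00) + (2000.00)(120.00) + (2860.00)(120.00) = 928800.00 in³
ΣAy_c = (2880.00)(6.00) + (2000.00)(137.00) + (2860.00)(275.00) = 1077780.00 in³
x_c = 928800.00 / 7740.00 = 120.00 in
y_c = 1077780.00 / 7740.00 = 139.25 in

x_c = 120.00 in, y_c = 139.25 in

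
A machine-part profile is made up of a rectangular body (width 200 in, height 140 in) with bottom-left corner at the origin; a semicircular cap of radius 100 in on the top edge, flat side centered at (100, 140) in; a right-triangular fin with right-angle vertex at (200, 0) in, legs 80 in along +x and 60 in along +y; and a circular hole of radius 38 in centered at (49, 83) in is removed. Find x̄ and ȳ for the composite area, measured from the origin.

x̄ = 112.88 in, ȳ = 108.18 in

rectangular body: A = 200 × 140 = 28000.00, centroid at (100.00, 70.00).
semicircular top: A = ½π·100² = 15707.96, centroid at (100.00, 182.44).
triangular fin: A = ½·80·60 = 2400.00, centroid at (226.67, 20.00).
hole: A = −π·38² = -4536.46, centroid at (49.00, 83.00).
ΣA = 41571.50 in²
ΣAx̄ = (28000.00)(100.00) + (15707.96)(100.00) + (2400.00)(226.67) + (-4536.46)(49.00) = 4692509.80 in³
ΣAȳ = (28000.00)(70.00) + (15707.96)(182.44) + (2400.00)(20.00) + (-4536.46)(83.00) = 4497255.36 in³
x̄ = 4692509.80 / 41571.50 = 112.88 in
ȳ = 4497255.36 / 41571.50 = 108.18 in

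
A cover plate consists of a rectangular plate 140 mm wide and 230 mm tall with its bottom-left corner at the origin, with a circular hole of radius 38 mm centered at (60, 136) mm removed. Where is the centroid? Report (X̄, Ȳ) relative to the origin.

plate: A = 140 × 230 = 32200.00, centroid at (70.00, 115.00).
hole: A = −π·38² = -4536.46, centroid at (60.00, 136.00).
ΣA = 27663.54 mm², ΣAX̄ = 1981812.41 mm³, ΣAȲ = 3086041.47 mm³.
X̄ = 1981812.41/27663.54 = 71.64 mm; Ȳ = 3086041.47/27663.54 = 111.56 mm.

X̄ = 71.64 mm, Ȳ = 111.56 mm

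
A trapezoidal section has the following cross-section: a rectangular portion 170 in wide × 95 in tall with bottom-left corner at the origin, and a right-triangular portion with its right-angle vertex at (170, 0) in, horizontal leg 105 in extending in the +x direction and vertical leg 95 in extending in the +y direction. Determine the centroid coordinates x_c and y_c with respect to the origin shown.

x_c = 113.31 in, y_c = 43.76 in

rectangular portion: A = 170 × 95 = 16150.00, centroid at (85.00, 47.50).
triangular portion: A = ½·105·95 = 4987.50, centroid at (205.00, 31.67).
ΣA = 21137.50 in², ΣAx_c = 2395187.50 in³, ΣAy_c = 925062.50 in³.
x_c = 2395187.50/21137.50 = 113.31 in; y_c = 925062.50/21137.50 = 43.76 in.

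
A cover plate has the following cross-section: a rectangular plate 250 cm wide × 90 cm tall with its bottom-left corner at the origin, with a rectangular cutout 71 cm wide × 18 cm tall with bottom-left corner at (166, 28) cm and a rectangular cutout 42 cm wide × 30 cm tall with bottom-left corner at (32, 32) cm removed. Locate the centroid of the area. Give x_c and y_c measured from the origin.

plate: A = 250 × 90 = 22500.00, centroid at (125.00, 45.00).
hole 1: A = −(71 × 18) = -1278.00, centroid at (201.50, 37.00).
hole 2: A = −(42 × 30) = -1260.00, centroid at (53.00, 47.00).
ΣA = 19962.00 cm²
ΣAx_c = (22500.00)(125.00) + (-1278.00)(201.50) + (-1260.00)(53.00) = 2488203.00 cm³
ΣAy_c = (22500.00)(45.00) + (-1278.00)(37.00) + (-1260.00)(47.00) = 905994.00 cm³
x_c = 2488203.00 / 19962.00 = 124.65 cm
y_c = 905994.00 / 19962.00 = 45.39 cm

x_c = 124.65 cm, y_c = 45.39 cm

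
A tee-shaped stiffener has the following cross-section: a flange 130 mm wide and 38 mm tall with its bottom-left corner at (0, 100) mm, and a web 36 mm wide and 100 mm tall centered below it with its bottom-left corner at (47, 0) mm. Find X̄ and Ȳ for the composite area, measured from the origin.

web: A = 36 × 100 = 3600.00, centroid at (65.00, 50.00).
flange: A = 130 × 38 = 4940.00, centroid at (65.00, 119.00).
ΣA = 8540.00 mm², ΣAX̄ = 555100.00 mm³, ΣAȲ = 767860.00 mm³.
X̄ = 555100.00/8540.00 = 65.00 mm; Ȳ = 767860.00/8540.00 = 89.91 mm.

X̄ = 65.00 mm, Ȳ = 89.91 mm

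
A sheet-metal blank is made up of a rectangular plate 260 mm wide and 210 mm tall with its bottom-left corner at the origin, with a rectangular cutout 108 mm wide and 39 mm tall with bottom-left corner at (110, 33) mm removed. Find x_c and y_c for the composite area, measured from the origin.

plate: A = 260 × 210 = 54600.00, centroid at (130.00, 105.00).
hole: A = −(108 × 39) = -4212.00, centroid at (164.00, 52.50).
ΣA = 50388.00 mm²
ΣAx_c = (54600.00)(130.00) + (-4212.00)(164.00) = 6407232.00 mm³
ΣAy_c = (54600.00)(105.00) + (-4212.00)(52.50) = 5511870.00 mm³
x_c = 6407232.00 / 50388.00 = 127.16 mm
y_c = 5511870.00 / 50388.00 = 109.39 mm

x_c = 127.16 mm, y_c = 109.39 mm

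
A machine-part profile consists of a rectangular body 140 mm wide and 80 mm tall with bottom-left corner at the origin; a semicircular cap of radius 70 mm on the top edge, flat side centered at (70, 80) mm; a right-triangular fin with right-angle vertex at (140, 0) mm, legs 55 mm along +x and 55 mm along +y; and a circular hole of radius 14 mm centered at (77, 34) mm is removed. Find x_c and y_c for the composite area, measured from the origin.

x_c = 76.53 mm, y_c = 65.64 mm

Part | A | x̄ᵢ | ȳᵢ | A·x̄ᵢ | A·ȳᵢ
rectangular body | 11200.00 | 70.00 | 40.00 | 784000.00 | 448000.00
semicircular top | 7696.90 | 70.00 | 109.71 | 538783.14 | 844418.83
triangular fin | 1512.50 | 158.33 | 18.33 | 239479.17 | 27729.17
hole | -615.75 | 77.00 | 34.00 | -47412.92 | -20935.57
Σ | 19793.65 |  |  | 1514849.39 | 1299212.42
x_c = 1514849.39 / 19793.65 = 76.53 mm
y_c = 1299212.42 / 19793.65 = 65.64 mm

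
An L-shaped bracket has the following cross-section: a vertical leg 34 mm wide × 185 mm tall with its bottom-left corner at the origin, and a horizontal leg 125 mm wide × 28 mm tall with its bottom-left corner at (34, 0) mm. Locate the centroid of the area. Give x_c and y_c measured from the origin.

Part | A | x̄ᵢ | ȳᵢ | A·x̄ᵢ | A·ȳᵢ
vertical leg | 6290.00 | 17.00 | 92.50 | 106930.00 | 581825.00
horizontal leg | 3500.00 | 96.50 | 14.00 | 337750.00 | 49000.00
Σ | 9790.00 |  |  | 444680.00 | 630825.00
x_c = 444680.00 / 9790.00 = 45.42 mm
y_c = 630825.00 / 9790.00 = 64.44 mm

x_c = 45.42 mm, y_c = 64.44 mm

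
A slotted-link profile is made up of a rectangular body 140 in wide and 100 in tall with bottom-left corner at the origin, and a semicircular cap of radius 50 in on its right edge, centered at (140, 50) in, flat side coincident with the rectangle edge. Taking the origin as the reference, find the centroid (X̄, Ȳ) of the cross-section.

X̄ = 89.98 in, Ȳ = 50.00 in

Part | A | x̄ᵢ | ȳᵢ | A·x̄ᵢ | A·ȳᵢ
rectangular body | 14000.00 | 70.00 | 50.00 | 980000.00 | 700000.00
semicircular end | 3926.99 | 161.22 | 50.00 | 633112.05 | 196349.54
Σ | 17926.99 |  |  | 1613112.05 | 896349.54
X̄ = 1613112.05 / 17926.99 = 89.98 in
Ȳ = 896349.54 / 17926.99 = 50.00 in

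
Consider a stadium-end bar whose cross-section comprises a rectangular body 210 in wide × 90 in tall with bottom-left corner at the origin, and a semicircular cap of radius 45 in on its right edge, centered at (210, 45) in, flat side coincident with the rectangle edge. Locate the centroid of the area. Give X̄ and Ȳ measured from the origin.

X̄ = 122.88 in, Ȳ = 45.00 in

rectangular body: A = 210 × 90 = 18900.00, centroid at (105.00, 45.00).
semicircular end: A = ½π·45² = 3180.86, centroid at (229.10, 45.00).
ΣA = 22080.86 in²
ΣAX̄ = (18900.00)(105.00) + (3180.86)(229.10) = 2713231.14 in³
ΣAȲ = (18900.00)(45.00) + (3180.86)(45.00) = 993638.82 in³
X̄ = 2713231.14 / 22080.86 = 122.88 in
Ȳ = 993638.82 / 22080.86 = 45.00 in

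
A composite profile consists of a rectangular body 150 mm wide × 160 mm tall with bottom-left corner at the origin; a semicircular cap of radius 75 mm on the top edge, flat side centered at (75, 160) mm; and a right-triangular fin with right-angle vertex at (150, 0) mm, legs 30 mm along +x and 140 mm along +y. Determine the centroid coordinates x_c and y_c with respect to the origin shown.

x_c = 80.11 mm, y_c = 106.28 mm

Part | A | x̄ᵢ | ȳᵢ | A·x̄ᵢ | A·ȳᵢ
rectangular body | 24000.00 | 75.00 | 80.00 | 1800000.00 | 1920000.00
semicircular top | 8835.73 | 75.00 | 191.83 | 662679.70 | 1694966.69
triangular fin | 2100.00 | 160.00 | 46.67 | 336000.00 | 98000.00
Σ | 34935.73 |  |  | 2798679.70 | 3712966.69
x_c = 2798679.70 / 34935.73 = 80.11 mm
y_c = 3712966.69 / 34935.73 = 106.28 mm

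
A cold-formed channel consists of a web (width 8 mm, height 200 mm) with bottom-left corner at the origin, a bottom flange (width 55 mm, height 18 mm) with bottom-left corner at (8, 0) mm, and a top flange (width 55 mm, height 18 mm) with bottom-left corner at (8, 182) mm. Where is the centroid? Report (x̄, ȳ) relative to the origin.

x̄ = 21.42 mm, ȳ = 100.00 mm

Part | A | x̄ᵢ | ȳᵢ | A·x̄ᵢ | A·ȳᵢ
web | 1600.00 | 4.00 | 100.00 | 6400.00 | 160000.00
bottom flange | 990.00 | 35.50 | 9.00 | 35145.00 | 8910.00
top flange | 990.00 | 35.50 | 191.00 | 35145.00 | 189090.00
Σ | 3580.00 |  |  | 76690.00 | 358000.00
x̄ = 76690.00 / 3580.00 = 21.42 mm
ȳ = 358000.00 / 3580.00 = 100.00 mm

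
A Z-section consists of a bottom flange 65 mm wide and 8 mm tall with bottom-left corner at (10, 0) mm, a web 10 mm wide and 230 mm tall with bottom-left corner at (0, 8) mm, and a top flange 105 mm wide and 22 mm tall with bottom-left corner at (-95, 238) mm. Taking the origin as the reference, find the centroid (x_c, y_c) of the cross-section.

Part | A | x̄ᵢ | ȳᵢ | A·x̄ᵢ | A·ȳᵢ
bottom flange | 520.00 | 42.50 | 4.00 | 22100.00 | 2080.00
web | 2300.00 | 5.00 | 123.00 | 11500.00 | 282900.00
top flange | 2310.00 | -42.50 | 249.00 | -98175.00 | 575190.00
Σ | 5130.00 |  |  | -64575.00 | 860170.00
x_c = -64575.00 / 5130.00 = -12.59 mm
y_c = 860170.00 / 5130.00 = 167.67 mm

x_c = -12.59 mm, y_c = 167.67 mm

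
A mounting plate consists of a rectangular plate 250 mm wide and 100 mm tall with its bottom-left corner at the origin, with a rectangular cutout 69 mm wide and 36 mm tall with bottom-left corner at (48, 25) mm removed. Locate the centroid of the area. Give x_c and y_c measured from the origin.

Part | A | x̄ᵢ | ȳᵢ | A·x̄ᵢ | A·ȳᵢ
plate | 25000.00 | 125.00 | 50.00 | 3125000.00 | 1250000.00
hole | -2484.00 | 82.50 | 43.00 | -204930.00 | -106812.00
Σ | 22516.00 |  |  | 2920070.00 | 1143188.00
x_c = 2920070.00 / 22516.00 = 129.69 mm
y_c = 1143188.00 / 22516.00 = 50.77 mm

x_c = 129.69 mm, y_c = 50.77 mm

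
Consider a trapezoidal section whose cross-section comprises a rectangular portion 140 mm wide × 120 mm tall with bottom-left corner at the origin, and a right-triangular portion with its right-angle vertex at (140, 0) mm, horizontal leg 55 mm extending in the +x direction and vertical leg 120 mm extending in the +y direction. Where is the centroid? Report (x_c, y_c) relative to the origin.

Part | A | x̄ᵢ | ȳᵢ | A·x̄ᵢ | A·ȳᵢ
rectangular portion | 16800.00 | 70.00 | 60.00 | 1176000.00 | 1008000.00
triangular portion | 3300.00 | 158.33 | 40.00 | 522500.00 | 132000.00
Σ | 20100.00 |  |  | 1698500.00 | 1140000.00
x_c = 1698500.00 / 20100.00 = 84.50 mm
y_c = 1140000.00 / 20100.00 = 56.72 mm

x_c = 84.50 mm, y_c = 56.72 mm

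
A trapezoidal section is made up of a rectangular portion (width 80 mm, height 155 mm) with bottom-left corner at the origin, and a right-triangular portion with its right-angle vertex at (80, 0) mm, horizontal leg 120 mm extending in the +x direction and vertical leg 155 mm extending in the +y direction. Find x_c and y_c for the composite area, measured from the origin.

rectangular portion: A = 80 × 155 = 12400.00, centroid at (40.00, 77.50).
triangular portion: A = ½·120·155 = 9300.00, centroid at (120.00, 51.67).
ΣA = 21700.00 mm², ΣAx_c = 1612000.00 mm³, ΣAy_c = 1441500.00 mm³.
x_c = 1612000.00/21700.00 = 74.29 mm; y_c = 1441500.00/21700.00 = 66.43 mm.

x_c = 74.29 mm, y_c = 66.43 mm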